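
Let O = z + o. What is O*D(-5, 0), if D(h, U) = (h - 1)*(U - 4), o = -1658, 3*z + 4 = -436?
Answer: -43312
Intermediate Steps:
z = -440/3 (z = -4/3 + (⅓)*(-436) = -4/3 - 436/3 = -440/3 ≈ -146.67)
D(h, U) = (-1 + h)*(-4 + U)
O = -5414/3 (O = -440/3 - 1658 = -5414/3 ≈ -1804.7)
O*D(-5, 0) = -5414*(4 - 1*0 - 4*(-5) + 0*(-5))/3 = -5414*(4 + 0 + 20 + 0)/3 = -5414/3*24 = -43312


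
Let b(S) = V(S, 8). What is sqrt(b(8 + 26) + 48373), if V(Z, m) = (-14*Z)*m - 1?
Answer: 2*sqrt(11141) ≈ 211.10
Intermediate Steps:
V(Z, m) = -1 - 14*Z*m (V(Z, m) = -14*Z*m - 1 = -1 - 14*Z*m)
b(S) = -1 - 112*S (b(S) = -1 - 14*S*8 = -1 - 112*S)
sqrt(b(8 + 26) + 48373) = sqrt((-1 - 112*(8 + 26)) + 48373) = sqrt((-1 - 112*34) + 48373) = sqrt((-1 - 3808) + 48373) = sqrt(-3809 + 48373) = sqrt(44564) = 2*sqrt(11141)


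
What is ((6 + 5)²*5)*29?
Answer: 17545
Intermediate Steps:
((6 + 5)²*5)*29 = (11²*5)*29 = (121*5)*29 = 605*29 = 17545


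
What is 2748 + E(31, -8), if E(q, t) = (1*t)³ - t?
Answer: 2244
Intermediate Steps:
E(q, t) = t³ - t
2748 + E(31, -8) = 2748 + ((-8)³ - 1*(-8)) = 2748 + (-512 + 8) = 2748 - 504 = 2244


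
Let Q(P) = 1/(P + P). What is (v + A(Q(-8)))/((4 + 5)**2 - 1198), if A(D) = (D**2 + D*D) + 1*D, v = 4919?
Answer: -629625/142976 ≈ -4.4037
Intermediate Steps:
Q(P) = 1/(2*P)
A(D) = D + 2*D**2 (A(D) = (D**2 + D**2) + D = 2*D**2 + D = D + 2*D**2)
(v + A(Q(-8)))/((4 + 5)**2 - 1198) = (4919 + ((1/2)/(-8))*(1 + 2*((1/2)/(-8))))/((4 + 5)**2 - 1198) = (4919 + ((1/2)*(-1/8))*(1 + 2*((1/2)*(-1/8))))/(9**2 - 1198) = (4919 - (1 + 2*(-1/16))/16)/(81 - 1198) = (4919 - (1 - 1/8)/16)/(-1117) = (4919 - 1/16*7/8)*(-1/1117) = (4919 - 7/128)*(-1/1117) = (629625/128)*(-1/1117) = -629625/142976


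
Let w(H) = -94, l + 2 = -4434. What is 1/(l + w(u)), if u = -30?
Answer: -1/4530 ≈ -0.00022075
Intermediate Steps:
l = -4436 (l = -2 - 4434 = -4436)
1/(l + w(u)) = 1/(-4436 - 94) = 1/(-4530) = -1/4530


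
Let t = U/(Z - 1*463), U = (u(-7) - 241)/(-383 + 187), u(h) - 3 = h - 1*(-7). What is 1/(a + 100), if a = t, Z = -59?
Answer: 7308/730783 ≈ 0.010000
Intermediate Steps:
u(h) = 10 + h (u(h) = 3 + (h - 1*(-7)) = 3 + (h + 7) = 3 + (7 + h) = 10 + h)
U = 17/14 (U = ((10 - 7) - 241)/(-383 + 187) = (3 - 241)/(-196) = -238*(-1/196) = 17/14 ≈ 1.2143)
t = -17/7308 (t = 17/(14*(-59 - 1*463)) = 17/(14*(-59 - 463)) = (17/14)/(-522) = (17/14)*(-1/522) = -17/7308 ≈ -0.0023262)
a = -17/7308 ≈ -0.0023262
1/(a + 100) = 1/(-17/7308 + 100) = 1/(730783/7308) = 7308/730783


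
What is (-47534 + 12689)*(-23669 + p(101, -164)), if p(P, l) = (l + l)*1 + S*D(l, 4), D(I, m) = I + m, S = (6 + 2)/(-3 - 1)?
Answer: 825025065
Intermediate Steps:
S = -2 (S = 8/(-4) = 8*(-1/4) = -2)
p(P, l) = -8 (p(P, l) = (l + l)*1 - 2*(l + 4) = (2*l)*1 - 2*(4 + l) = 2*l + (-8 - 2*l) = -8)
(-47534 + 12689)*(-23669 + p(101, -164)) = (-47534 + 12689)*(-23669 - 8) = -34845*(-23677) = 825025065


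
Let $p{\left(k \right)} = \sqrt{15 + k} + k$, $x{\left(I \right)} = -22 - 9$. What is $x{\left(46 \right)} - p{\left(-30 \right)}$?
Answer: $-1 - i \sqrt{15} \approx -1.0 - 3.873 i$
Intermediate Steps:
$x{\left(I \right)} = -31$
$p{\left(k \right)} = k + \sqrt{15 + k}$
$x{\left(46 \right)} - p{\left(-30 \right)} = -31 - \left(-30 + \sqrt{15 - 30}\right) = -31 - \left(-30 + \sqrt{-15}\right) = -31 - \left(-30 + i \sqrt{15}\right) = -31 + \left(30 - i \sqrt{15}\right) = -1 - i \sqrt{15}$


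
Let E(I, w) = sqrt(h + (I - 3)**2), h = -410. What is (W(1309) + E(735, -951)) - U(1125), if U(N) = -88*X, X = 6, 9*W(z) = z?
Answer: 6061/9 + sqrt(535414) ≈ 1405.2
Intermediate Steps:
W(z) = z/9
U(N) = -528 (U(N) = -88*6 = -528)
E(I, w) = sqrt(-410 + (-3 + I)**2) (E(I, w) = sqrt(-410 + (I - 3)**2) = sqrt(-410 + (-3 + I)**2))
(W(1309) + E(735, -951)) - U(1125) = ((1/9)*1309 + sqrt(-410 + (-3 + 735)**2)) - 1*(-528) = (1309/9 + sqrt(-410 + 732**2)) + 528 = (1309/9 + sqrt(-410 + 535824)) + 528 = (1309/9 + sqrt(535414)) + 528 = 6061/9 + sqrt(535414)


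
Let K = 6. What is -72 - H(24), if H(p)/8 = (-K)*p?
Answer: 1080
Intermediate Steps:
H(p) = -48*p (H(p) = 8*((-1*6)*p) = 8*(-6*p) = -48*p)
-72 - H(24) = -72 - (-48)*24 = -72 - 1*(-1152) = -72 + 1152 = 1080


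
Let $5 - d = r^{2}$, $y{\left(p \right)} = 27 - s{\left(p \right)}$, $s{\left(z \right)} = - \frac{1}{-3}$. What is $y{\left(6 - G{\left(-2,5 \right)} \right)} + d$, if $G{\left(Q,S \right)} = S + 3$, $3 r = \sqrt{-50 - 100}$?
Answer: $\frac{145}{3} \approx 48.333$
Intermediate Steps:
$s{\left(z \right)} = \frac{1}{3}$ ($s{\left(z \right)} = \left(-1\right) \left(- \frac{1}{3}\right) = \frac{1}{3}$)
$r = \frac{5 i \sqrt{6}}{3}$ ($r = \frac{\sqrt{-50 - 100}}{3} = \frac{\sqrt{-150}}{3} = \frac{5 i \sqrt{6}}{3} \approx 4.0825 i$)
$G{\left(Q,S \right)} = 3 + S$
$y{\left(p \right)} = \frac{80}{3}$ ($y{\left(p \right)} = 27 - \frac{1}{3} = \frac{80}{3}$)
$d = \frac{65}{3}$ ($d = 5 - \left(\frac{5 i \sqrt{6}}{3}\right)^{2} = 5 - - \frac{50}{3} = 5 + \frac{50}{3} = \frac{65}{3} \approx 21.667$)
$y{\left(6 - G{\left(-2,5 \right)} \right)} + d = \frac{80}{3} + \frac{65}{3} = \frac{145}{3}$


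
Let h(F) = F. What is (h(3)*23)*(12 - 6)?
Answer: 414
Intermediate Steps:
(h(3)*23)*(12 - 6) = (3*23)*(12 - 6) = 69*6 = 414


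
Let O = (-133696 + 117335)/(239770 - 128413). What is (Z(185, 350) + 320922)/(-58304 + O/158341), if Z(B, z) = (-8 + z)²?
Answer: -454174811507646/60472835876377 ≈ -7.5104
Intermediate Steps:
O = -16361/111357 ≈ -0.14692
(Z(185, 350) + 320922)/(-58304 + O/158341) = ((-8 + 350)² + 320922)/(-58304 - 16361/111357/158341) = (342² + 320922)/(-58304 - 16361/111357*1/158341) = (116964 + 320922)/(-58304 - 16361/17632378737) = 437886/(-1028038209898409/17632378737) = 437886*(-17632378737/1028038209898409) = -454174811507646/60472835876377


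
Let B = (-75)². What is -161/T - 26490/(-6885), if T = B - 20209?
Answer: 25829243/6694056 ≈ 3.8585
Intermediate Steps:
B = 5625
T = -14584 (T = 5625 - 20209 = -14584)
-161/T - 26490/(-6885) = -161/(-14584) - 26490/(-6885) = -161*(-1/14584) - 26490*(-1/6885) = 161/14584 + 1766/459 = 25829243/6694056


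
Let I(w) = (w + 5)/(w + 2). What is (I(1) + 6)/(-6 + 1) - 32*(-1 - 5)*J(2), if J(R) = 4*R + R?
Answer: 9592/5 ≈ 1918.4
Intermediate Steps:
I(w) = (5 + w)/(2 + w)
J(R) = 5*R
(I(1) + 6)/(-6 + 1) - 32*(-1 - 5)*J(2) = ((5 + 1)/(2 + 1) + 6)/(-6 + 1) - 32*(-1 - 5)*5*2 = (6/3 + 6)/(-5) - (-192)*10 = ((1/3)*6 + 6)*(-1/5) - 32*(-60) = (2 + 6)*(-1/5) + 1920 = 8*(-1/5) + 1920 = -8/5 + 1920 = 9592/5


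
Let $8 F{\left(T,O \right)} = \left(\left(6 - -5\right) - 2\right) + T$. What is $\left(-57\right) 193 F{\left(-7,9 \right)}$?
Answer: $- \frac{11001}{4} \approx -2750.3$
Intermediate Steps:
$F{\left(T,O \right)} = \frac{9}{8} + \frac{T}{8}$ ($F{\left(T,O \right)} = \frac{\left(\left(6 - -5\right) - 2\right) + T}{8} = \frac{\left(\left(6 + 5\right) - 2\right) + T}{8} = \frac{\left(11 - 2\right) + T}{8} = \frac{9 + T}{8} = \frac{9}{8} + \frac{T}{8}$)
$\left(-57\right) 193 F{\left(-7,9 \right)} = \left(-57\right) 193 \left(\frac{9}{8} + \frac{1}{8} \left(-7\right)\right) = - 11001 \left(\frac{9}{8} - \frac{7}{8}\right) = \left(-11001\right) \frac{1}{4} = - \frac{11001}{4}$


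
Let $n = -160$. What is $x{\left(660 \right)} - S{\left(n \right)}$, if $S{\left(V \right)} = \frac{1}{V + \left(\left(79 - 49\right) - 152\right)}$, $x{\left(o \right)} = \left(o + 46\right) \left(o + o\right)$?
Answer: $\frac{262801441}{282} \approx 9.3192 \cdot 10^{5}$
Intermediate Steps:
$x{\left(o \right)} = 2 o \left(46 + o\right)$ ($x{\left(o \right)} = \left(46 + o\right) 2 o = 2 o \left(46 + o\right)$)
$S{\left(V \right)} = \frac{1}{-122 + V}$ ($S{\left(V \right)} = \frac{1}{V + \left(30 - 152\right)} = \frac{1}{V - 122} = \frac{1}{-122 + V}$)
$x{\left(660 \right)} - S{\left(n \right)} = 2 \cdot 660 \left(46 + 660\right) - \frac{1}{-122 - 160} = 2 \cdot 660 \cdot 706 - \frac{1}{-282} = 931920 - - \frac{1}{282} = 931920 + \frac{1}{282} = \frac{262801441}{282}$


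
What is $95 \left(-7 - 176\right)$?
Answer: $-17385$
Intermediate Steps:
$95 \left(-7 - 176\right) = 95 \left(-183\right) = -17385$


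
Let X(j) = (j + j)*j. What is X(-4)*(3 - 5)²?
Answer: 128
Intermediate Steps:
X(j) = 2*j² (X(j) = (2*j)*j = 2*j²)
X(-4)*(3 - 5)² = (2*(-4)²)*(3 - 5)² = (2*16)*(-2)² = 32*4 = 128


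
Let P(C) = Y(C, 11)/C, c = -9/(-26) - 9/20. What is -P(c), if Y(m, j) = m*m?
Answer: 27/260 ≈ 0.10385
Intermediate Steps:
c = -27/260 (c = -9*(-1/26) - 9*1/20 = 9/26 - 9/20 = -27/260 ≈ -0.10385)
Y(m, j) = m²
P(C) = C (P(C) = C²/C = C)
-P(c) = -1*(-27/260) = 27/260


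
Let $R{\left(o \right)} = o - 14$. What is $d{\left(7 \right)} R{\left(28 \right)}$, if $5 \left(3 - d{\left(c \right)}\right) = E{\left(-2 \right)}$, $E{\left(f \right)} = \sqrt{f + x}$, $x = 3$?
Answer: $\frac{196}{5} \approx 39.2$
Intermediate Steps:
$R{\left(o \right)} = -14 + o$ ($R{\left(o \right)} = o - 14 = -14 + o$)
$E{\left(f \right)} = \sqrt{3 + f}$ ($E{\left(f \right)} = \sqrt{f + 3} = \sqrt{3 + f}$)
$d{\left(c \right)} = \frac{14}{5}$ ($d{\left(c \right)} = 3 - \frac{\sqrt{3 - 2}}{5} = 3 - \frac{\sqrt{1}}{5} = 3 - \frac{1}{5} = \frac{14}{5}$)
$d{\left(7 \right)} R{\left(28 \right)} = \frac{14 \left(-14 + 28\right)}{5} = \frac{14}{5} \cdot 14 = \frac{196}{5}$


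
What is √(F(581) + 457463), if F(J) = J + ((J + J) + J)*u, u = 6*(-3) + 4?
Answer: √433642 ≈ 658.51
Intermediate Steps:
u = -14 (u = -18 + 4 = -14)
F(J) = -41*J (F(J) = J + ((J + J) + J)*(-14) = J + (2*J + J)*(-14) = J + (3*J)*(-14) = J - 42*J = -41*J)
√(F(581) + 457463) = √(-41*581 + 457463) = √(-23821 + 457463) = √433642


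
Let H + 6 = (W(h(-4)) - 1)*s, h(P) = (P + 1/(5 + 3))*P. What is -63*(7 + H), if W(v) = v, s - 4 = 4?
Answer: -7371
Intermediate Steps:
h(P) = P*(1/8 + P) (h(P) = (P + 1/8)*P = (1/8 + P)*P = P*(1/8 + P))
s = 8 (s = 4 + 4 = 8)
H = 110 (H = -6 + (-4*(1/8 - 4) - 1)*8 = -6 + (-4*(-31/8) - 1)*8 = -6 + (31/2 - 1)*8 = -6 + (29/2)*8 = -6 + 116 = 110)
-63*(7 + H) = -63*(7 + 110) = -63*117 = -7371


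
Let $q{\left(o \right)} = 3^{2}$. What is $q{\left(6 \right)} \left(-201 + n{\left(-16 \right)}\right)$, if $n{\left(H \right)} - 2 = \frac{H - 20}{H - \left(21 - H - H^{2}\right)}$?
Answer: $- \frac{363897}{203} \approx -1792.6$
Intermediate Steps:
$q{\left(o \right)} = 9$
$n{\left(H \right)} = 2 + \frac{-20 + H}{-21 + H^{2} + 2 H}$ ($n{\left(H \right)} = 2 + \frac{H - 20}{H - \left(21 - H - H^{2}\right)} = 2 + \frac{-20 + H}{H - \left(21 - H - H^{2}\right)} = 2 + \frac{-20 + H}{H + \left(-21 + H + H^{2}\right)} = 2 + \frac{-20 + H}{-21 + H^{2} + 2 H}$)
$q{\left(6 \right)} \left(-201 + n{\left(-16 \right)}\right) = 9 \left(-201 + \frac{-62 + 2 \left(-16\right)^{2} + 5 \left(-16\right)}{-21 + \left(-16\right)^{2} + 2 \left(-16\right)}\right) = 9 \left(-201 + \frac{-62 + 2 \cdot 256 - 80}{-21 + 256 - 32}\right) = 9 \left(-201 + \frac{-62 + 512 - 80}{203}\right) = 9 \left(-201 + \frac{1}{203} \cdot 370\right) = 9 \left(-201 + \frac{370}{203}\right) = 9 \left(- \frac{40433}{203}\right) = - \frac{363897}{203}$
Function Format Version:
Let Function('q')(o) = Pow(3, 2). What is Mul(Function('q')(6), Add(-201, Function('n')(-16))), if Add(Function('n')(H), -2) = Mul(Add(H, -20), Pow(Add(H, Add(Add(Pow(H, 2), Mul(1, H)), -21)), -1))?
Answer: Rational(-363897, 203) ≈ -1792.6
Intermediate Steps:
Function('q')(o) = 9
Function('n')(H) = Add(2, Mul(Pow(Add(-21, Pow(H, 2), Mul(2, H)), -1), Add(-20, H))) (Function('n')(H) = Add(2, Mul(Add(H, -20), Pow(Add(H, Add(Add(Pow(H, 2), Mul(1, H)), -21)), -1))) = Add(2, Mul(Add(-20, H), Pow(Add(H, Add(Add(Pow(H, 2), H), -21)), -1))) = Add(2, Mul(Add(-20, H), Pow(Add(H, Add(Add(H, Pow(H, 2)), -21)), -1))) = Add(2, Mul(Add(-20, H), Pow(Add(H, Add(-21, H, Pow(H, 2))), -1))) = Add(2, Mul(Add(-20, H), Pow(Add(-21, Pow(H, 2), Mul(2, H)), -1))) = Add(2, Mul(Pow(Add(-21, Pow(H, 2), Mul(2, H)), -1), Add(-20, H))))
Mul(Function('q')(6), Add(-201, Function('n')(-16))) = Mul(9, Add(-201, Mul(Pow(Add(-21, Pow(-16, 2), Mul(2, -16)), -1), Add(-62, Mul(2, Pow(-16, 2)), Mul(5, -16))))) = Mul(9, Add(-201, Mul(Pow(Add(-21, 256, -32), -1), Add(-62, Mul(2, 256), -80)))) = Mul(9, Add(-201, Mul(Pow(203, -1), Add(-62, 512, -80)))) = Mul(9, Add(-201, Mul(Rational(1, 203), 370))) = Mul(9, Add(-201, Rational(370, 203))) = Mul(9, Rational(-40433, 203)) = Rational(-363897, 203)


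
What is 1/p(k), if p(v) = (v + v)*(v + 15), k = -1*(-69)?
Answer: 1/11592 ≈ 8.6266e-5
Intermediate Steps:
k = 69
p(v) = 2*v*(15 + v) (p(v) = (2*v)*(15 + v) = 2*v*(15 + v))
1/p(k) = 1/(2*69*(15 + 69)) = 1/(2*69*84) = 1/11592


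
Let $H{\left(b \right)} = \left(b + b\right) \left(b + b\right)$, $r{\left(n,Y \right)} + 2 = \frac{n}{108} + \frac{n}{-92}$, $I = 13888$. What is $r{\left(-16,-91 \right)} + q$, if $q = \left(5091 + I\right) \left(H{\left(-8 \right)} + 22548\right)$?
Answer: $\frac{268767007810}{621} \approx 4.328 \cdot 10^{8}$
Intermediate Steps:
$r{\left(n,Y \right)} = -2 - \frac{n}{621}$ ($r{\left(n,Y \right)} = -2 + \left(\frac{n}{108} + \frac{n}{-92}\right) = -2 + \left(n \frac{1}{108} + n \left(- \frac{1}{92}\right)\right) = -2 + \left(\frac{n}{108} - \frac{n}{92}\right) = -2 - \frac{n}{621}$)
$H{\left(b \right)} = 4 b^{2}$ ($H{\left(b \right)} = 2 b 2 b = 4 b^{2}$)
$q = 432797116$ ($q = \left(5091 + 13888\right) \left(4 \left(-8\right)^{2} + 22548\right) = 18979 \left(4 \cdot 64 + 22548\right) = 18979 \left(256 + 22548\right) = 18979 \cdot 22804 = 432797116$)
$r{\left(-16,-91 \right)} + q = \left(-2 - - \frac{16}{621}\right) + 432797116 = \left(-2 + \frac{16}{621}\right) + 432797116 = - \frac{1226}{621} + 432797116 = \frac{268767007810}{621}$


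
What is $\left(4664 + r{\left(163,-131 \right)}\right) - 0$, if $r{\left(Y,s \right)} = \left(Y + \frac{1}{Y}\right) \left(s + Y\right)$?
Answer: $\frac{1610472}{163} \approx 9880.2$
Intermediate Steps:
$r{\left(Y,s \right)} = \left(Y + s\right) \left(Y + \frac{1}{Y}\right)$ ($r{\left(Y,s \right)} = \left(Y + \frac{1}{Y}\right) \left(Y + s\right) = \left(Y + s\right) \left(Y + \frac{1}{Y}\right)$)
$\left(4664 + r{\left(163,-131 \right)}\right) - 0 = \left(4664 + \left(1 + 163^{2} + 163 \left(-131\right) - \frac{131}{163}\right)\right) - 0 = \left(4664 + \left(1 + 26569 - 21353 - \frac{131}{163}\right)\right) + 0 = \left(4664 + \frac{850240}{163}\right) + 0 = \frac{1610472}{163} + 0 = \frac{1610472}{163}$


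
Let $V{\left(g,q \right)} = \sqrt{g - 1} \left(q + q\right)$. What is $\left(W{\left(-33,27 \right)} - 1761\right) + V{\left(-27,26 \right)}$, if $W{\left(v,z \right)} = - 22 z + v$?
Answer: $-2388 + 104 i \sqrt{7} \approx -2388.0 + 275.16 i$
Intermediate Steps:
$V{\left(g,q \right)} = 2 q \sqrt{-1 + g}$ ($V{\left(g,q \right)} = \sqrt{-1 + g} 2 q = 2 q \sqrt{-1 + g}$)
$W{\left(v,z \right)} = v - 22 z$
$\left(W{\left(-33,27 \right)} - 1761\right) + V{\left(-27,26 \right)} = \left(\left(-33 - 594\right) - 1761\right) + 2 \cdot 26 \sqrt{-1 - 27} = \left(\left(-33 - 594\right) - 1761\right) + 2 \cdot 26 \sqrt{-28} = \left(-627 - 1761\right) + 2 \cdot 26 \cdot 2 i \sqrt{7} = -2388 + 104 i \sqrt{7}$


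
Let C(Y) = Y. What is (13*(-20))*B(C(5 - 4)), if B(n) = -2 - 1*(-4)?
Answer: -520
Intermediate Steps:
B(n) = 2 (B(n) = -2 + 4 = 2)
(13*(-20))*B(C(5 - 4)) = (13*(-20))*2 = -260*2 = -520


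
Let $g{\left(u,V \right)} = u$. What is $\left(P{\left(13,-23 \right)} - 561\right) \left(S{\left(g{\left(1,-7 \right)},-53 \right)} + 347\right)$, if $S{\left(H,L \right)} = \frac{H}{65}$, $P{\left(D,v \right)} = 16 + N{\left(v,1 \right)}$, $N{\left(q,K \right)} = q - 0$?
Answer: $- \frac{12811808}{65} \approx -1.971 \cdot 10^{5}$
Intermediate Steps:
$N{\left(q,K \right)} = q$ ($N{\left(q,K \right)} = q + 0 = q$)
$P{\left(D,v \right)} = 16 + v$
$S{\left(H,L \right)} = \frac{H}{65}$ ($S{\left(H,L \right)} = H \frac{1}{65} = \frac{H}{65}$)
$\left(P{\left(13,-23 \right)} - 561\right) \left(S{\left(g{\left(1,-7 \right)},-53 \right)} + 347\right) = \left(\left(16 - 23\right) - 561\right) \left(\frac{1}{65} \cdot 1 + 347\right) = \left(-7 - 561\right) \left(\frac{1}{65} + 347\right) = \left(-568\right) \frac{22556}{65} = - \frac{12811808}{65}$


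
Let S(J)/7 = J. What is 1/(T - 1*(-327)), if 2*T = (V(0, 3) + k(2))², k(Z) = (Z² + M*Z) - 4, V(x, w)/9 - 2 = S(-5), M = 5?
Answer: 2/83023 ≈ 2.4090e-5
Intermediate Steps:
S(J) = 7*J
V(x, w) = -297 (V(x, w) = 18 + 9*(7*(-5)) = 18 + 9*(-35) = 18 - 315 = -297)
k(Z) = -4 + Z² + 5*Z (k(Z) = (Z² + 5*Z) - 4 = -4 + Z² + 5*Z)
T = 82369/2 (T = (-297 + (-4 + 2² + 5*2))²/2 = (-297 + (-4 + 4 + 10))²/2 = (-297 + 10)²/2 = (½)*(-287)² = (½)*82369 = 82369/2 ≈ 41185.)
1/(T - 1*(-327)) = 1/(82369/2 - 1*(-327)) = 1/(82369/2 + 327) = 1/(83023/2) = 2/83023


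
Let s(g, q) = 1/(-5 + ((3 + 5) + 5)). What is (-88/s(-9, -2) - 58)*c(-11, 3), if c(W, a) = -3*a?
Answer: 6858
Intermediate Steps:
s(g, q) = ⅛ (s(g, q) = 1/(-5 + (8 + 5)) = 1/(-5 + 13) = 1/8 = ⅛)
(-88/s(-9, -2) - 58)*c(-11, 3) = (-88/⅛ - 58)*(-3*3) = (-88*8 - 58)*(-9) = (-704 - 58)*(-9) = -762*(-9) = 6858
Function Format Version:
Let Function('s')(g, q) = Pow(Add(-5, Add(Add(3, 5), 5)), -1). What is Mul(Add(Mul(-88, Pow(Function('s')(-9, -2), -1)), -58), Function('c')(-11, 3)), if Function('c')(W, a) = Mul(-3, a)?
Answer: 6858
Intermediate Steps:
Function('s')(g, q) = Rational(1, 8) (Function('s')(g, q) = Pow(Add(-5, Add(8, 5)), -1) = Pow(Add(-5, 13), -1) = Pow(8, -1) = Rational(1, 8))
Mul(Add(Mul(-88, Pow(Function('s')(-9, -2), -1)), -58), Function('c')(-11, 3)) = Mul(Add(Mul(-88, Pow(Rational(1, 8), -1)), -58), Mul(-3, 3)) = Mul(Add(Mul(-88, 8), -58), -9) = Mul(Add(-704, -58), -9) = Mul(-762, -9) = 6858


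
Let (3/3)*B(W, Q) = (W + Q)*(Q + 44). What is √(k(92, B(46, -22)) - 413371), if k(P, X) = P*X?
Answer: I*√364795 ≈ 603.98*I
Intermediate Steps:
B(W, Q) = (44 + Q)*(Q + W) (B(W, Q) = (W + Q)*(Q + 44) = (Q + W)*(44 + Q) = (44 + Q)*(Q + W))
√(k(92, B(46, -22)) - 413371) = √(92*((-22)² + 44*(-22) + 44*46 - 22*46) - 413371) = √(92*(484 - 968 + 2024 - 1012) - 413371) = √(92*528 - 413371) = √(48576 - 413371) = √(-364795) = I*√364795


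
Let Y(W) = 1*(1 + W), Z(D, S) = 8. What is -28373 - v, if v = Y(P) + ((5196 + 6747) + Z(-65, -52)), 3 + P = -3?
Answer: -40319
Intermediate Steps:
P = -6 (P = -3 - 3 = -6)
Y(W) = 1 + W
v = 11946 (v = (1 - 6) + ((5196 + 6747) + 8) = -5 + (11943 + 8) = -5 + 11951 = 11946)
-28373 - v = -28373 - 1*11946 = -28373 - 11946 = -40319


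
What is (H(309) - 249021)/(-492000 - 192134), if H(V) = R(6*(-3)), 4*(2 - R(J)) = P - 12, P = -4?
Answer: 249015/684134 ≈ 0.36399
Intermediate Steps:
R(J) = 6 (R(J) = 2 - (-4 - 12)/4 = 2 - ¼*(-16) = 2 + 4 = 6)
H(V) = 6
(H(309) - 249021)/(-492000 - 192134) = (6 - 249021)/(-492000 - 192134) = -249015/(-684134) = -249015*(-1/684134) = 249015/684134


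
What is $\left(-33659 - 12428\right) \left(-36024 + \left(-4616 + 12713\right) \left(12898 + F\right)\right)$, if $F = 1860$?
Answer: $-5505530068674$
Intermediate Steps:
$\left(-33659 - 12428\right) \left(-36024 + \left(-4616 + 12713\right) \left(12898 + F\right)\right) = \left(-33659 - 12428\right) \left(-36024 + \left(-4616 + 12713\right) \left(12898 + 1860\right)\right) = - 46087 \left(-36024 + 8097 \cdot 14758\right) = - 46087 \left(-36024 + 119495526\right) = \left(-46087\right) 119459502 = -5505530068674$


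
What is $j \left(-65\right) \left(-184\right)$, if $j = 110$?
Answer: $1315600$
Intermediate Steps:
$j \left(-65\right) \left(-184\right) = 110 \left(-65\right) \left(-184\right) = \left(-7150\right) \left(-184\right) = 1315600$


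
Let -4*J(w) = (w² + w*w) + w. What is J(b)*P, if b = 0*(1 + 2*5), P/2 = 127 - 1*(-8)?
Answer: 0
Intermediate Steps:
P = 270 (P = 2*(127 - 1*(-8)) = 2*(127 + 8) = 2*135 = 270)
b = 0 (b = 0*(1 + 10) = 0*11 = 0)
J(w) = -w²/2 - w/4 (J(w) = -((w² + w*w) + w)/4 = -((w² + w²) + w)/4 = -(2*w² + w)/4 = -(w + 2*w²)/4 = -w²/2 - w/4)
J(b)*P = -¼*0*(1 + 2*0)*270 = -¼*0*(1 + 0)*270 = -¼*0*1*270 = 0*270 = 0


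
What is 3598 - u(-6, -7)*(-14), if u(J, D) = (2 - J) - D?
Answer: 3808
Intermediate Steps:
u(J, D) = 2 - D - J
3598 - u(-6, -7)*(-14) = 3598 - (2 - 1*(-7) - 1*(-6))*(-14) = 3598 - (2 + 7 + 6)*(-14) = 3598 - 15*(-14) = 3598 - 1*(-210) = 3598 + 210 = 3808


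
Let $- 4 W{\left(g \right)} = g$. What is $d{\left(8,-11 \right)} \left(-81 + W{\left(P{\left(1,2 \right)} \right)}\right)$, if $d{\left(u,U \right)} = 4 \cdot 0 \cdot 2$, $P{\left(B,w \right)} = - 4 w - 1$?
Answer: $0$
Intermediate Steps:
$P{\left(B,w \right)} = -1 - 4 w$
$W{\left(g \right)} = - \frac{g}{4}$
$d{\left(u,U \right)} = 0$ ($d{\left(u,U \right)} = 0 \cdot 2 = 0$)
$d{\left(8,-11 \right)} \left(-81 + W{\left(P{\left(1,2 \right)} \right)}\right) = 0 \left(-81 - \frac{-1 - 8}{4}\right) = 0 \left(-81 - - \frac{9}{4}\right) = 0 \left(-81 + \frac{9}{4}\right) = 0 \left(- \frac{315}{4}\right) = 0$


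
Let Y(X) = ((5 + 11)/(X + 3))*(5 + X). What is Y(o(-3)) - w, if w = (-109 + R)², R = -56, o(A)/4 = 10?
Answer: -1169955/43 ≈ -27208.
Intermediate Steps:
o(A) = 40 (o(A) = 4*10 = 40)
Y(X) = 16*(5 + X)/(3 + X) (Y(X) = (16/(3 + X))*(5 + X) = 16*(5 + X)/(3 + X))
w = 27225 (w = (-109 - 56)² = (-165)² = 27225)
Y(o(-3)) - w = 16*(5 + 40)/(3 + 40) - 1*27225 = 16*45/43 - 27225 = 16*(1/43)*45 - 27225 = 720/43 - 27225 = -1169955/43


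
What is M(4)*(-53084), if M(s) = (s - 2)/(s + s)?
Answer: -13271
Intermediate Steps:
M(s) = (-2 + s)/(2*s) (M(s) = (-2 + s)/((2*s)) = (-2 + s)*(1/(2*s)) = (-2 + s)/(2*s))
M(4)*(-53084) = ((1/2)*(-2 + 4)/4)*(-53084) = ((1/2)*(1/4)*2)*(-53084) = (1/4)*(-53084) = -13271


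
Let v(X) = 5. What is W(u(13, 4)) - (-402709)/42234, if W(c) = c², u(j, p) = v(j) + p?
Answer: 3823663/42234 ≈ 90.535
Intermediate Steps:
u(j, p) = 5 + p
W(u(13, 4)) - (-402709)/42234 = (5 + 4)² - (-402709)/42234 = 9² - (-402709)/42234 = 81 - 1*(-402709/42234) = 81 + 402709/42234 = 3823663/42234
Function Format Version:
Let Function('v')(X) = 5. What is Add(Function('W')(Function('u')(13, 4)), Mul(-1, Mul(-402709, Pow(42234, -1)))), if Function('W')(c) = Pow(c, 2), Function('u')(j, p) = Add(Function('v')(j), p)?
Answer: Rational(3823663, 42234) ≈ 90.535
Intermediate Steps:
Function('u')(j, p) = Add(5, p)
Add(Function('W')(Function('u')(13, 4)), Mul(-1, Mul(-402709, Pow(42234, -1)))) = Add(Pow(Add(5, 4), 2), Mul(-1, Mul(-402709, Pow(42234, -1)))) = Add(Pow(9, 2), Mul(-1, Mul(-402709, Rational(1, 42234)))) = Add(81, Mul(-1, Rational(-402709, 42234))) = Add(81, Rational(402709, 42234)) = Rational(3823663, 42234)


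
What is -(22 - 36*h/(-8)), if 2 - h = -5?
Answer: -107/2 ≈ -53.500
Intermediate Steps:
h = 7 (h = 2 - 1*(-5) = 2 + 5 = 7)
-(22 - 36*h/(-8)) = -(22 - 36*7/(-8)) = -(22 - (-9)*7/2) = -(22 - 36*(-7/8)) = -(22 + 63/2) = -1*107/2 = -107/2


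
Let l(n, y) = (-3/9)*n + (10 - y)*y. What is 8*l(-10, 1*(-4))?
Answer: -1264/3 ≈ -421.33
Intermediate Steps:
l(n, y) = -n/3 + y*(10 - y) (l(n, y) = (-3*⅑)*n + y*(10 - y) = -n/3 + y*(10 - y))
8*l(-10, 1*(-4)) = 8*(-(1*(-4))² + 10*(1*(-4)) - ⅓*(-10)) = 8*(-1*(-4)² + 10*(-4) + 10/3) = 8*(-1*16 - 40 + 10/3) = 8*(-16 - 40 + 10/3) = 8*(-158/3) = -1264/3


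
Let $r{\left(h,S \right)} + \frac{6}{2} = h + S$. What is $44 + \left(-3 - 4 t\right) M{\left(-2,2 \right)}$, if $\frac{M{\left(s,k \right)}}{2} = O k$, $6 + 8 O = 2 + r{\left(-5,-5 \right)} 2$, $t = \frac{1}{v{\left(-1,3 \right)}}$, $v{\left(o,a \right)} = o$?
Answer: $29$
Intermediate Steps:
$r{\left(h,S \right)} = -3 + S + h$ ($r{\left(h,S \right)} = -3 + \left(h + S\right) = -3 + \left(S + h\right) = -3 + S + h$)
$t = -1$ ($t = \frac{1}{-1} = -1$)
$O = - \frac{15}{4}$ ($O = - \frac{3}{4} + \frac{2 + \left(-3 - 5 - 5\right) 2}{8} = - \frac{3}{4} + \frac{2 - 26}{8} = - \frac{3}{4} + \frac{1}{8} \left(-24\right) = - \frac{3}{4} - 3 = - \frac{15}{4} \approx -3.75$)
$M{\left(s,k \right)} = - \frac{15 k}{2}$ ($M{\left(s,k \right)} = 2 \left(- \frac{15 k}{4}\right) = - \frac{15 k}{2}$)
$44 + \left(-3 - 4 t\right) M{\left(-2,2 \right)} = 44 + \left(-3 - -4\right) \left(\left(- \frac{15}{2}\right) 2\right) = 44 + \left(-3 + 4\right) \left(-15\right) = 44 + 1 \left(-15\right) = 44 - 15 = 29$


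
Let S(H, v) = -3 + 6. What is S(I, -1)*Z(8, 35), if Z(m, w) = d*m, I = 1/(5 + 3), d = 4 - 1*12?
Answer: -192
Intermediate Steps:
d = -8 (d = 4 - 12 = -8)
I = ⅛ (I = 1/8 = ⅛ ≈ 0.12500)
Z(m, w) = -8*m
S(H, v) = 3
S(I, -1)*Z(8, 35) = 3*(-8*8) = 3*(-64) = -192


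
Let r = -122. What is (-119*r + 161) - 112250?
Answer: -97571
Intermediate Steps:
(-119*r + 161) - 112250 = (-119*(-122) + 161) - 112250 = (14518 + 161) - 112250 = 14679 - 112250 = -97571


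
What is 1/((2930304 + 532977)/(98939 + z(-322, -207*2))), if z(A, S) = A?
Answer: 98617/3463281 ≈ 0.028475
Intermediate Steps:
1/((2930304 + 532977)/(98939 + z(-322, -207*2))) = 1/((2930304 + 532977)/(98939 - 322)) = 1/(3463281/98617) = 98617/3463281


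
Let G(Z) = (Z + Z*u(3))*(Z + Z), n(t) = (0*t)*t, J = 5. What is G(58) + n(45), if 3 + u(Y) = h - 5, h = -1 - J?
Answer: -87464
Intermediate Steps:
h = -6 (h = -1 - 1*5 = -1 - 5 = -6)
u(Y) = -14 (u(Y) = -3 + (-6 - 5) = -3 - 11 = -14)
n(t) = 0 (n(t) = 0*t = 0)
G(Z) = -26*Z² (G(Z) = (Z + Z*(-14))*(Z + Z) = (Z - 14*Z)*(2*Z) = (-13*Z)*(2*Z) = -26*Z²)
G(58) + n(45) = -26*58² + 0 = -26*3364 + 0 = -87464 + 0 = -87464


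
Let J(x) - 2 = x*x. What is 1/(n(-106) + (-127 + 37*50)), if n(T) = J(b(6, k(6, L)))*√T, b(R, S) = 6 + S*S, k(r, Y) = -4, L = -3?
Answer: 1723/28005505 - 486*I*√106/28005505 ≈ 6.1524e-5 - 0.00017867*I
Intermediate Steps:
b(R, S) = 6 + S²
J(x) = 2 + x² (J(x) = 2 + x*x = 2 + x²)
n(T) = 486*√T (n(T) = (2 + (6 + (-4)²)²)*√T = (2 + (6 + 16)²)*√T = (2 + 22²)*√T = (2 + 484)*√T = 486*√T)
1/(n(-106) + (-127 + 37*50)) = 1/(486*√(-106) + (-127 + 37*50)) = 1/(486*(I*√106) + (-127 + 1850)) = 1/(486*I*√106 + 1723) = 1/(1723 + 486*I*√106)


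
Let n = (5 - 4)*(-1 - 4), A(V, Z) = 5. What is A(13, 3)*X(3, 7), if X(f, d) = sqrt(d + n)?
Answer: 5*sqrt(2) ≈ 7.0711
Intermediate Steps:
n = -5 (n = 1*(-5) = -5)
X(f, d) = sqrt(-5 + d) (X(f, d) = sqrt(d - 5) = sqrt(-5 + d))
A(13, 3)*X(3, 7) = 5*sqrt(-5 + 7) = 5*sqrt(2)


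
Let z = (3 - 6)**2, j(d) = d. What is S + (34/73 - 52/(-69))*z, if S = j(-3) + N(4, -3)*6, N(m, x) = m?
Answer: 53685/1679 ≈ 31.974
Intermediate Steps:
z = 9 (z = (-3)**2 = 9)
S = 21 (S = -3 + 4*6 = -3 + 24 = 21)
S + (34/73 - 52/(-69))*z = 21 + (34/73 - 52/(-69))*9 = 21 + (34*(1/73) - 52*(-1/69))*9 = 21 + (34/73 + 52/69)*9 = 21 + (6142/5037)*9 = 21 + 18426/1679 = 53685/1679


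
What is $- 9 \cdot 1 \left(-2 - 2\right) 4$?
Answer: $144$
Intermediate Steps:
$- 9 \cdot 1 \left(-2 - 2\right) 4 = - 9 \cdot 1 \left(-4\right) 4 = \left(-9\right) \left(-4\right) 4 = 36 \cdot 4 = 144$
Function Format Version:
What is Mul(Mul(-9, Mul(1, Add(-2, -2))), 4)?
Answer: 144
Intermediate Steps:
Mul(Mul(-9, Mul(1, Add(-2, -2))), 4) = Mul(Mul(-9, Mul(1, -4)), 4) = Mul(Mul(-9, -4), 4) = Mul(36, 4) = 144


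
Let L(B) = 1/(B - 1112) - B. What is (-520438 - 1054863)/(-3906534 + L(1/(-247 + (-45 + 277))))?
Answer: 394163939715/977473388354 ≈ 0.40325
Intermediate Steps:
L(B) = 1/(-1112 + B) - B
(-520438 - 1054863)/(-3906534 + L(1/(-247 + (-45 + 277)))) = (-520438 - 1054863)/(-3906534 + (1 - (1/(-247 + (-45 + 277)))² + 1112/(-247 + (-45 + 277)))/(-1112 + 1/(-247 + (-45 + 277)))) = -1575301/(-3906534 + (1 - (1/(-247 + 232))² + 1112/(-247 + 232))/(-1112 + 1/(-247 + 232))) = -1575301/(-3906534 + (1 - (1/(-15))² + 1112/(-15))/(-1112 + 1/(-15))) = -1575301/(-3906534 + (1 - (-1/15)² + 1112*(-1/15))/(-1112 - 1/15)) = -1575301/(-3906534 + (1 - 1*1/225 - 1112/15)/(-16681/15)) = -1575301/(-3906534 - 15*(1 - 1/225 - 1112/15)/16681) = -1575301/(-3906534 - 15/16681*(-16456/225)) = -1575301/(-3906534 + 16456/250215) = -1575301/(-977473388354/250215) = -1575301*(-250215/977473388354) = 394163939715/977473388354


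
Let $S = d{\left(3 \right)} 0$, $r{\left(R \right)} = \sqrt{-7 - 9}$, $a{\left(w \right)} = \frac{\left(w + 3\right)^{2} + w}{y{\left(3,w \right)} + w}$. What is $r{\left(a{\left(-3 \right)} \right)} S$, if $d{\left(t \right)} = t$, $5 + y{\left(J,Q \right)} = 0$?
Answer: $0$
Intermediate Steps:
$y{\left(J,Q \right)} = -5$ ($y{\left(J,Q \right)} = -5 + 0 = -5$)
$a{\left(w \right)} = \frac{w + \left(3 + w\right)^{2}}{-5 + w}$ ($a{\left(w \right)} = \frac{\left(w + 3\right)^{2} + w}{-5 + w} = \frac{\left(3 + w\right)^{2} + w}{-5 + w} = \frac{w + \left(3 + w\right)^{2}}{-5 + w}$)
$r{\left(R \right)} = 4 i$ ($r{\left(R \right)} = \sqrt{-16} = 4 i$)
$S = 0$ ($S = 3 \cdot 0 = 0$)
$r{\left(a{\left(-3 \right)} \right)} S = 4 i 0 = 0$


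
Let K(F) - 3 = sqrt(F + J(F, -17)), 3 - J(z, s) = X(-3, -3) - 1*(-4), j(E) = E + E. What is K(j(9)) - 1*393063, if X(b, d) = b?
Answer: -393060 + 2*sqrt(5) ≈ -3.9306e+5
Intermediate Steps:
j(E) = 2*E
J(z, s) = 2 (J(z, s) = 3 - (-3 - 1*(-4)) = 3 - (-3 + 4) = 3 - 1*1 = 3 - 1 = 2)
K(F) = 3 + sqrt(2 + F) (K(F) = 3 + sqrt(F + 2) = 3 + sqrt(2 + F))
K(j(9)) - 1*393063 = (3 + sqrt(2 + 2*9)) - 1*393063 = (3 + sqrt(2 + 18)) - 393063 = (3 + sqrt(20)) - 393063 = (3 + 2*sqrt(5)) - 393063 = -393060 + 2*sqrt(5)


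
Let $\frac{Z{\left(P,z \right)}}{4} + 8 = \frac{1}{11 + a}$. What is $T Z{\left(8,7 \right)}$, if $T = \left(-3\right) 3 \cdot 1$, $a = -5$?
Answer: $282$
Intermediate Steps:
$Z{\left(P,z \right)} = - \frac{94}{3}$ ($Z{\left(P,z \right)} = -32 + \frac{4}{11 - 5} = -32 + \frac{4}{6} = -32 + 4 \cdot \frac{1}{6} = -32 + \frac{2}{3} = - \frac{94}{3}$)
$T = -9$ ($T = \left(-9\right) 1 = -9$)
$T Z{\left(8,7 \right)} = \left(-9\right) \left(- \frac{94}{3}\right) = 282$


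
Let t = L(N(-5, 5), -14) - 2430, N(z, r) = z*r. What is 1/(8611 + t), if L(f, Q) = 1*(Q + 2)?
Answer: 1/6169 ≈ 0.00016210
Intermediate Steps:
N(z, r) = r*z
L(f, Q) = 2 + Q (L(f, Q) = 1*(2 + Q) = 2 + Q)
t = -2442 (t = (2 - 14) - 2430 = -12 - 2430 = -2442)
1/(8611 + t) = 1/(8611 - 2442) = 1/6169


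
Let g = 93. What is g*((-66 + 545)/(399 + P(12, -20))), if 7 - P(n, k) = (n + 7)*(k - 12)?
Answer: 14849/338 ≈ 43.932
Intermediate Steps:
P(n, k) = 7 - (-12 + k)*(7 + n) (P(n, k) = 7 - (n + 7)*(k - 12) = 7 - (7 + n)*(-12 + k) = 7 - (-12 + k)*(7 + n))
g*((-66 + 545)/(399 + P(12, -20))) = 93*((-66 + 545)/(399 + (91 - 7*(-20) + 12*12 - 1*(-20)*12))) = 93*(479/(399 + (91 + 140 + 144 + 240))) = 93*(479/(399 + 615)) = 93*(479/1014) = 14849/338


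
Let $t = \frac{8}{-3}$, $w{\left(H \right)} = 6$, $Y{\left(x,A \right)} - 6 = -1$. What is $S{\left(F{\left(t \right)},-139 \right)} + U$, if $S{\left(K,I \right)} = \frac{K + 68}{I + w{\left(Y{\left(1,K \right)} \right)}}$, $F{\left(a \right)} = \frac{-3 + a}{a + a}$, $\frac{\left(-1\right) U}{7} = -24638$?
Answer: $\frac{367006543}{2128} \approx 1.7247 \cdot 10^{5}$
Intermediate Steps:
$U = 172466$ ($U = \left(-7\right) \left(-24638\right) = 172466$)
$Y{\left(x,A \right)} = 5$ ($Y{\left(x,A \right)} = 6 - 1 = 5$)
$t = - \frac{8}{3}$ ($t = 8 \left(- \frac{1}{3}\right) = - \frac{8}{3} \approx -2.6667$)
$F{\left(a \right)} = \frac{-3 + a}{2 a}$
$S{\left(K,I \right)} = \frac{68 + K}{6 + I}$ ($S{\left(K,I \right)} = \frac{K + 68}{I + 6} = \frac{68 + K}{6 + I}$)
$S{\left(F{\left(t \right)},-139 \right)} + U = \frac{68 + \frac{-3 - \frac{8}{3}}{2 \left(- \frac{8}{3}\right)}}{6 - 139} + 172466 = \frac{68 + \frac{1}{2} \left(- \frac{3}{8}\right) \left(- \frac{17}{3}\right)}{-133} + 172466 = - \frac{68 + \frac{17}{16}}{133} + 172466 = \left(- \frac{1}{133}\right) \frac{1105}{16} + 172466 = - \frac{1105}{2128} + 172466 = \frac{367006543}{2128}$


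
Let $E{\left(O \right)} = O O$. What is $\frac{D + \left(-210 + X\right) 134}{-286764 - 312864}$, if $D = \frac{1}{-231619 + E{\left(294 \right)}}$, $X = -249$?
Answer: $\frac{8929625599}{87055791924} \approx 0.10257$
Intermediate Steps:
$E{\left(O \right)} = O^{2}$
$D = - \frac{1}{145183}$ ($D = \frac{1}{-231619 + 294^{2}} = \frac{1}{-231619 + 86436} = \frac{1}{-145183} = - \frac{1}{145183} \approx -6.8879 \cdot 10^{-6}$)
$\frac{D + \left(-210 + X\right) 134}{-286764 - 312864} = \frac{- \frac{1}{145183} + \left(-210 - 249\right) 134}{-286764 - 312864} = \frac{- \frac{1}{145183} - 61506}{-599628} = \left(- \frac{1}{145183} - 61506\right) \left(- \frac{1}{599628}\right) = \left(- \frac{8929625599}{145183}\right) \left(- \frac{1}{599628}\right) = \frac{8929625599}{87055791924}$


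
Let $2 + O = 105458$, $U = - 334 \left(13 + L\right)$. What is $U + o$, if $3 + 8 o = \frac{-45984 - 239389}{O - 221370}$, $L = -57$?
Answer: $\frac{13627714783}{927312} \approx 14696.0$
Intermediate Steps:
$U = 14696$ ($U = - 334 \left(13 - 57\right) = \left(-334\right) \left(-44\right) = 14696$)
$O = 105456$ ($O = -2 + 105458 = 105456$)
$o = - \frac{62369}{927312}$ ($o = - \frac{3}{8} + \frac{\left(-45984 - 239389\right) \frac{1}{105456 - 221370}}{8} = - \frac{3}{8} + \frac{\left(-285373\right) \frac{1}{-115914}}{8} = - \frac{3}{8} + \frac{\left(-285373\right) \left(- \frac{1}{115914}\right)}{8} = - \frac{3}{8} + \frac{1}{8} \cdot \frac{285373}{115914} = - \frac{3}{8} + \frac{285373}{927312} = - \frac{62369}{927312} \approx -0.067258$)
$U + o = 14696 - \frac{62369}{927312} = \frac{13627714783}{927312}$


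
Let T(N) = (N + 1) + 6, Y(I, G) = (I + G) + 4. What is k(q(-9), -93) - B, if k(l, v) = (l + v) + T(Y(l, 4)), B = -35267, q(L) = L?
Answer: 35171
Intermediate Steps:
Y(I, G) = 4 + G + I (Y(I, G) = (G + I) + 4 = 4 + G + I)
T(N) = 7 + N (T(N) = (1 + N) + 6 = 7 + N)
k(l, v) = 15 + v + 2*l (k(l, v) = (l + v) + (7 + (4 + 4 + l)) = (l + v) + (7 + (8 + l)) = (l + v) + (15 + l) = 15 + v + 2*l)
k(q(-9), -93) - B = (15 - 93 + 2*(-9)) - 1*(-35267) = (15 - 93 - 18) + 35267 = -96 + 35267 = 35171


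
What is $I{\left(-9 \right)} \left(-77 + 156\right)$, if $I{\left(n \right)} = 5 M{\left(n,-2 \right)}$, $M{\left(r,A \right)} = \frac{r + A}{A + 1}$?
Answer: $4345$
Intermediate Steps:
$M{\left(r,A \right)} = \frac{A + r}{1 + A}$
$I{\left(n \right)} = 10 - 5 n$ ($I{\left(n \right)} = 5 \frac{-2 + n}{1 - 2} = 5 \frac{-2 + n}{-1} = 5 \left(- (-2 + n)\right) = 5 \left(2 - n\right) = 10 - 5 n$)
$I{\left(-9 \right)} \left(-77 + 156\right) = \left(10 - -45\right) \left(-77 + 156\right) = \left(10 + 45\right) 79 = 55 \cdot 79 = 4345$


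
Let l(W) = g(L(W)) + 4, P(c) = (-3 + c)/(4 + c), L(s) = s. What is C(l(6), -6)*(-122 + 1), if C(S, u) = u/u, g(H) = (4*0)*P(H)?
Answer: -121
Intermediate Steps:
P(c) = (-3 + c)/(4 + c)
g(H) = 0 (g(H) = (4*0)*((-3 + H)/(4 + H)) = 0*((-3 + H)/(4 + H)) = 0)
l(W) = 4 (l(W) = 0 + 4 = 4)
C(S, u) = 1
C(l(6), -6)*(-122 + 1) = 1*(-122 + 1) = 1*(-121) = -121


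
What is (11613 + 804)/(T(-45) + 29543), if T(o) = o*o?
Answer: 12417/31568 ≈ 0.39334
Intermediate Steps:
T(o) = o**2
(11613 + 804)/(T(-45) + 29543) = (11613 + 804)/((-45)**2 + 29543) = 12417/(2025 + 29543) = 12417/31568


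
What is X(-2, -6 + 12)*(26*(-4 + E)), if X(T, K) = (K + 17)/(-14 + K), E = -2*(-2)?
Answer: 0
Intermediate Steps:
E = 4
X(T, K) = (17 + K)/(-14 + K)
X(-2, -6 + 12)*(26*(-4 + E)) = ((17 + (-6 + 12))/(-14 + (-6 + 12)))*(26*(-4 + 4)) = ((17 + 6)/(-14 + 6))*(26*0) = (23/(-8))*0 = -1/8*23*0 = -23/8*0 = 0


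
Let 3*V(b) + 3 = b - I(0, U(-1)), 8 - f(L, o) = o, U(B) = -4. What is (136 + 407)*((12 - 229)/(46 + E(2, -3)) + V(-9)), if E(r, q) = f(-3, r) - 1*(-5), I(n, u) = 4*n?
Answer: -80545/19 ≈ -4239.2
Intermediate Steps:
f(L, o) = 8 - o
V(b) = -1 + b/3 (V(b) = -1 + (b - 4*0)/3 = -1 + (b - 1*0)/3 = -1 + (b + 0)/3 = -1 + b/3)
E(r, q) = 13 - r (E(r, q) = (8 - r) - 1*(-5) = (8 - r) + 5 = 13 - r)
(136 + 407)*((12 - 229)/(46 + E(2, -3)) + V(-9)) = (136 + 407)*((12 - 229)/(46 + (13 - 1*2)) + (-1 + (1/3)*(-9))) = 543*(-217/(46 + (13 - 2)) + (-1 - 3)) = 543*(-217/(46 + 11) - 4) = 543*(-217/57 - 4) = 543*(-445/57) = -80545/19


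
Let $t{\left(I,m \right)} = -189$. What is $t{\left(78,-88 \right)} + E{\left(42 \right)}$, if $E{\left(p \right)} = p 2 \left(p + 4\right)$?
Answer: $3675$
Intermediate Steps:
$E{\left(p \right)} = 2 p \left(4 + p\right)$
$t{\left(78,-88 \right)} + E{\left(42 \right)} = -189 + 2 \cdot 42 \left(4 + 42\right) = -189 + 2 \cdot 42 \cdot 46 = -189 + 3864 = 3675$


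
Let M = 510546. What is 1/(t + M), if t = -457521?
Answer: 1/53025 ≈ 1.8859e-5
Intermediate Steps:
1/(t + M) = 1/(-457521 + 510546) = 1/53025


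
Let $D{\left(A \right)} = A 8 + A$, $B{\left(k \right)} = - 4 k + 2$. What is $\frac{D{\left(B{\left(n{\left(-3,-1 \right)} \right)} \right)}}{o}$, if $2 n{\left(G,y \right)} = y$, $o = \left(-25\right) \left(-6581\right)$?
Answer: $\frac{36}{164525} \approx 0.00021881$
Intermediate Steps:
$o = 164525$
$n{\left(G,y \right)} = \frac{y}{2}$
$B{\left(k \right)} = 2 - 4 k$
$D{\left(A \right)} = 9 A$ ($D{\left(A \right)} = 8 A + A = 9 A$)
$\frac{D{\left(B{\left(n{\left(-3,-1 \right)} \right)} \right)}}{o} = \frac{9 \left(2 - 4 \cdot \frac{1}{2} \left(-1\right)\right)}{164525} = 9 \left(2 - -2\right) \frac{1}{164525} = 9 \left(2 + 2\right) \frac{1}{164525} = 9 \cdot 4 \cdot \frac{1}{164525} = 36 \cdot \frac{1}{164525} = \frac{36}{164525}$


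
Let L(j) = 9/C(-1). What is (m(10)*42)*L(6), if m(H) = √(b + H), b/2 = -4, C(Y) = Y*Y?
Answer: 378*√2 ≈ 534.57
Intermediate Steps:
C(Y) = Y²
b = -8 (b = 2*(-4) = -8)
L(j) = 9 (L(j) = 9/((-1)²) = 9/1 = 9*1 = 9)
m(H) = √(-8 + H)
(m(10)*42)*L(6) = (√(-8 + 10)*42)*9 = (√2*42)*9 = (42*√2)*9 = 378*√2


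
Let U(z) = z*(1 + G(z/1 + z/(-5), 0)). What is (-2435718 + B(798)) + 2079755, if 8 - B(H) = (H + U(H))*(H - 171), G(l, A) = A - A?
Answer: -1356647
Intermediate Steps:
G(l, A) = 0
U(z) = z (U(z) = z*(1 + 0) = z*1 = z)
B(H) = 8 - 2*H*(-171 + H) (B(H) = 8 - (H + H)*(H - 171) = 8 - 2*H*(-171 + H))
(-2435718 + B(798)) + 2079755 = (-2435718 + (8 - 2*798² + 342*798)) + 2079755 = (-2435718 + (8 - 2*636804 + 272916)) + 2079755 = (-2435718 + (8 - 1273608 + 272916)) + 2079755 = (-2435718 - 1000684) + 2079755 = -3436402 + 2079755 = -1356647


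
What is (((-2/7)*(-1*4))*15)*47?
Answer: 5640/7 ≈ 805.71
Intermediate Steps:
(((-2/7)*(-1*4))*15)*47 = ((-2*⅐*(-4))*15)*47 = (-2/7*(-4)*15)*47 = ((8/7)*15)*47 = (120/7)*47 = 5640/7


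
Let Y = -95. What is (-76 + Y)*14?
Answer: -2394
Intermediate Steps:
(-76 + Y)*14 = (-76 - 95)*14 = -171*14 = -2394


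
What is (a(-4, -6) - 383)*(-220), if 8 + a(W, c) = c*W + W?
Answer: 81620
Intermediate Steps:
a(W, c) = -8 + W + W*c (a(W, c) = -8 + (c*W + W) = -8 + (W*c + W) = -8 + (W + W*c) = -8 + W + W*c)
(a(-4, -6) - 383)*(-220) = ((-8 - 4 - 4*(-6)) - 383)*(-220) = ((-8 - 4 + 24) - 383)*(-220) = (12 - 383)*(-220) = -371*(-220) = 81620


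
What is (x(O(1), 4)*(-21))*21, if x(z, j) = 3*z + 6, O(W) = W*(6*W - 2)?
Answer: -7938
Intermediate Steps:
O(W) = W*(-2 + 6*W)
x(z, j) = 6 + 3*z
(x(O(1), 4)*(-21))*21 = ((6 + 3*(2*1*(-1 + 3*1)))*(-21))*21 = ((6 + 3*(2*1*(-1 + 3)))*(-21))*21 = ((6 + 3*(2*1*2))*(-21))*21 = ((6 + 3*4)*(-21))*21 = ((6 + 12)*(-21))*21 = (18*(-21))*21 = -378*21 = -7938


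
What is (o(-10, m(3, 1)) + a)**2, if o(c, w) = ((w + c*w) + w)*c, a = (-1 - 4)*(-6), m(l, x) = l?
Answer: 72900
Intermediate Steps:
a = 30 (a = -5*(-6) = 30)
o(c, w) = c*(2*w + c*w) (o(c, w) = (2*w + c*w)*c = c*(2*w + c*w))
(o(-10, m(3, 1)) + a)**2 = (-10*3*(2 - 10) + 30)**2 = (-10*3*(-8) + 30)**2 = (240 + 30)**2 = 270**2 = 72900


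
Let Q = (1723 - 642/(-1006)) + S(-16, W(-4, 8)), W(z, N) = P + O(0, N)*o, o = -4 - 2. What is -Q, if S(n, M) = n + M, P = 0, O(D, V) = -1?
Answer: -861960/503 ≈ -1713.6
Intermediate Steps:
o = -6
W(z, N) = 6 (W(z, N) = 0 - 1*(-6) = 0 + 6 = 6)
S(n, M) = M + n
Q = 861960/503 (Q = (1723 - 642/(-1006)) + (6 - 16) = (1723 - 642*(-1/1006)) - 10 = (1723 + 321/503) - 10 = 866990/503 - 10 = 861960/503 ≈ 1713.6)
-Q = -1*861960/503 = -861960/503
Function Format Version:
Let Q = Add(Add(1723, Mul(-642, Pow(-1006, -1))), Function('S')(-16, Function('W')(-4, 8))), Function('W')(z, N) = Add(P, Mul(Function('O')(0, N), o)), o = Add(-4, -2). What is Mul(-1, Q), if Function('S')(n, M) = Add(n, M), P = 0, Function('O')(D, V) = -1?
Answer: Rational(-861960, 503) ≈ -1713.6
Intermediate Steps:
o = -6
Function('W')(z, N) = 6 (Function('W')(z, N) = Add(0, Mul(-1, -6)) = Add(0, 6) = 6)
Function('S')(n, M) = Add(M, n)
Q = Rational(861960, 503) (Q = Add(Add(1723, Mul(-642, Pow(-1006, -1))), Add(6, -16)) = Add(Add(1723, Mul(-642, Rational(-1, 1006))), -10) = Add(Add(1723, Rational(321, 503)), -10) = Add(Rational(866990, 503), -10) = Rational(861960, 503) ≈ 1713.6)
Mul(-1, Q) = Mul(-1, Rational(861960, 503)) = Rational(-861960, 503)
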